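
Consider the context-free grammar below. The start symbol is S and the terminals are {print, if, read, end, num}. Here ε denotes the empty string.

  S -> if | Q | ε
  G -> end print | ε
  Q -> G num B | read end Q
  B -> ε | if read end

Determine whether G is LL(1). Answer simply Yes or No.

Yes

FIRST(S) = {ε, end, if, num, read}
FIRST(G) = {ε, end}
FIRST(Q) = {end, num, read}
FIRST(B) = {ε, if}
FOLLOW(S) = {$}
FOLLOW(G) = {num}
FOLLOW(Q) = {$}
FOLLOW(B) = {$}
Each cell of M receives at most one production.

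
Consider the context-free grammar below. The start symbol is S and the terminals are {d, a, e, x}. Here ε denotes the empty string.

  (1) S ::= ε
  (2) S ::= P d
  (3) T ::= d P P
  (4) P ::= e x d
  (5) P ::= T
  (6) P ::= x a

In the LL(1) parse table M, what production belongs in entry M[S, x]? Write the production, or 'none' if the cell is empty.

S ::= P d

FIRST(T) = {d}
FIRST(P) = {d, e, x}  (via T)
FIRST(S) = {ε, d, e, x}  (via P d)
FOLLOW(S) includes $ since S is the start symbol.
FOLLOW(S): S appears on no right-hand side. Thus FOLLOW(S) = {$}.
For S ::= ε: FIRST(ε) = {ε}, so it goes in M[S, t] for t ∈ {}; since ε ∈ FIRST, also for every t ∈ FOLLOW(S) = {$}.
For S ::= P d: FIRST(P d) = {d, e, x}, so it goes in M[S, t] for t ∈ {d, e, x}.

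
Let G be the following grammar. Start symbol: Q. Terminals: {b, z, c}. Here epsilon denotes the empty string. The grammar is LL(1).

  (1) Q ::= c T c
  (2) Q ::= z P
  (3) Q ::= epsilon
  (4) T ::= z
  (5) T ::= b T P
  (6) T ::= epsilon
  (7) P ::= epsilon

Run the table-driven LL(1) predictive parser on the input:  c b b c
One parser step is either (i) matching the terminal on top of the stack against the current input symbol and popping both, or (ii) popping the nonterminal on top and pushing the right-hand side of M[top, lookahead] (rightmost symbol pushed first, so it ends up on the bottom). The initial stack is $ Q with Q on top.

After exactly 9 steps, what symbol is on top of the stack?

     Stack        Input      Action
  1  $ Q          c b b c $  expand Q ::= c T c
  2  $ c T c      c b b c $  match c
  3  $ c T        b b c $    expand T ::= b T P
  4  $ c P T b    b b c $    match b
  5  $ c P T      b c $      expand T ::= b T P
  6  $ c P P T b  b c $      match b
  7  $ c P P T    c $        expand T ::= epsilon
  8  $ c P P      c $        expand P ::= epsilon
  9  $ c P        c $        expand P ::= epsilon
Stack after step 9: $ c (top = c).

c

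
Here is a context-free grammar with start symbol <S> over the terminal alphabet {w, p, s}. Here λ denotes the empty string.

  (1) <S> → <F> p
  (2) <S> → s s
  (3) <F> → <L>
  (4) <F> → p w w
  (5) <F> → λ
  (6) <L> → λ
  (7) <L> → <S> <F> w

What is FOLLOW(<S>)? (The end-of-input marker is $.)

FIRST(<S>) = {p, s}  (via <F> p)
FIRST(<L>) = {λ, p, s}  (via <S> <F> w)
FIRST(<F>) = {λ, p, s}  (via <L>)
FOLLOW(<S>) includes $ since <S> is the start symbol.
FOLLOW(<S>): in <L>→<S> <F> w, <S> is followed by <F> w with FIRST {p, s, w}. Thus FOLLOW(<S>) = {$, p, s, w}.
FOLLOW(<F>): in <S>→<F> p, <F> is followed by p with FIRST {p}; in <L>→<S> <F> w, <F> is followed by w with FIRST {w}. Thus FOLLOW(<F>) = {p, w}.
FOLLOW(<L>): in <F>→<L>, the suffix after <L> is empty, so FOLLOW(<L>) ⊇ FOLLOW(<F>) = {p, w}. Thus FOLLOW(<L>) = {p, w}.

{$, p, s, w}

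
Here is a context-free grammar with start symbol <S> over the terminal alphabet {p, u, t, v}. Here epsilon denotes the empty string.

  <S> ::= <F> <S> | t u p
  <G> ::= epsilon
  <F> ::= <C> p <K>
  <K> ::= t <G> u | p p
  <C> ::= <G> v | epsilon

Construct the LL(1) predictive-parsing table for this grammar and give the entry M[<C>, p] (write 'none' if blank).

<C> ::= epsilon

FIRST(<G>) = {epsilon}
FIRST(<K>) = {p, t}
FIRST(<C>) = {epsilon, v}  (via <G> v)
FIRST(<F>) = {p, v}  (via <C> p <K>)
FIRST(<S>) = {p, t, v}  (via <F> <S>)
FOLLOW(<S>) includes $ since <S> is the start symbol.
FOLLOW(<C>): in <F>::=<C> p <K>, <C> is followed by p <K> with FIRST {p}. Thus FOLLOW(<C>) = {p}.
For <C> ::= <G> v: FIRST(<G> v) = {v}, so it goes in M[<C>, t] for t ∈ {v}.
For <C> ::= epsilon: FIRST(epsilon) = {epsilon}, so it goes in M[<C>, t] for t ∈ {}; since epsilon ∈ FIRST, also for every t ∈ FOLLOW(<C>) = {p}.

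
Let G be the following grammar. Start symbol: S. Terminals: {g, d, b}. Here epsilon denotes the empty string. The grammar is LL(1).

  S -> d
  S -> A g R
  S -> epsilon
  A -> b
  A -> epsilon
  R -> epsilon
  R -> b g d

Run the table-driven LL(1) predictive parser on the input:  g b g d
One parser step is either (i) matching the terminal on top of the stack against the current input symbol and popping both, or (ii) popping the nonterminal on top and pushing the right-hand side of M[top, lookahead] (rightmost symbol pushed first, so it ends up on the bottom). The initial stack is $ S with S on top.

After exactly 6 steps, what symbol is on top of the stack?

d

step 1: stack=$ S  input=g b g d $  — expand S -> A g R
step 2: stack=$ R g A  input=g b g d $  — expand A -> epsilon
step 3: stack=$ R g  input=g b g d $  — match g
step 4: stack=$ R  input=b g d $  — expand R -> b g d
step 5: stack=$ d g b  input=b g d $  — match b
step 6: stack=$ d g  input=g d $  — match g
Stack after step 6: $ d (top = d).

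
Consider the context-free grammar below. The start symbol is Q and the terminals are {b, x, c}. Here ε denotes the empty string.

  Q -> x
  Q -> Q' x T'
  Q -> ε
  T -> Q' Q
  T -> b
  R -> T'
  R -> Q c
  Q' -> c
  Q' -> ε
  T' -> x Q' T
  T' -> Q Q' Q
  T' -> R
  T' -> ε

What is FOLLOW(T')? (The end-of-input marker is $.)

FIRST(Q') = {ε, c}
FIRST(Q) = {ε, c, x}  (via Q' x T')
FIRST(T) = {ε, b, c, x}  (via Q' Q)
FIRST(R) = {ε, c, x}  (via T', Q c)
FIRST(T') = {ε, c, x}  (via Q Q' Q, R)
FOLLOW(Q) includes $ since Q is the start symbol.
FOLLOW(Q): in T->Q' Q, the suffix after Q is empty, so FOLLOW(Q) ⊇ FOLLOW(T) = {$, c, x}; in R->Q c, Q is followed by c with FIRST {c}; in T'->Q Q' Q (occurrence 1), Q is followed by Q' Q with FIRST {ε, c, x}; in T'->Q Q' Q (occurrence 1), the suffix after Q is nullable, so FOLLOW(Q) ⊇ FOLLOW(T') = {$, c, x}; in T'->Q Q' Q (occurrence 2), the suffix after Q is empty, so FOLLOW(Q) ⊇ FOLLOW(T') = {$, c, x}. Thus FOLLOW(Q) = {$, c, x}.
FOLLOW(T): in T'->x Q' T, the suffix after T is empty, so FOLLOW(T) ⊇ FOLLOW(T') = {$, c, x}. Thus FOLLOW(T) = {$, c, x}.
FOLLOW(R): in T'->R, the suffix after R is empty, so FOLLOW(R) ⊇ FOLLOW(T') = {$, c, x}. Thus FOLLOW(R) = {$, c, x}.
FOLLOW(T'): in Q->Q' x T', the suffix after T' is empty, so FOLLOW(T') ⊇ FOLLOW(Q) = {$, c, x}; in R->T', the suffix after T' is empty, so FOLLOW(T') ⊇ FOLLOW(R) = {$, c, x}. Thus FOLLOW(T') = {$, c, x}.
FOLLOW(Q'): in Q->Q' x T', Q' is followed by x T' with FIRST {x}; in T->Q' Q, Q' is followed by Q with FIRST {ε, c, x}; in T->Q' Q, the suffix after Q' is nullable, so FOLLOW(Q') ⊇ FOLLOW(T) = {$, c, x}; in T'->x Q' T, Q' is followed by T with FIRST {ε, b, c, x}; in T'->x Q' T, the suffix after Q' is nullable, so FOLLOW(Q') ⊇ FOLLOW(T') = {$, c, x}; in T'->Q Q' Q, Q' is followed by Q with FIRST {ε, c, x}; in T'->Q Q' Q, the suffix after Q' is nullable, so FOLLOW(Q') ⊇ FOLLOW(T') = {$, c, x}. Thus FOLLOW(Q') = {$, b, c, x}.

{$, c, x}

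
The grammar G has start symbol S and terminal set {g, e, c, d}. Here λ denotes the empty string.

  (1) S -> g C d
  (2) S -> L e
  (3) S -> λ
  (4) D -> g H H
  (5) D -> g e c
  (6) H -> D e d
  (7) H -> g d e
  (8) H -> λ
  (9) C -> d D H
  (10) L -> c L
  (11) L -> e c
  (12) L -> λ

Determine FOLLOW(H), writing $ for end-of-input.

FIRST(D) = {g}
FIRST(C) = {d}
FIRST(L) = {λ, c, e}
FIRST(S) = {λ, c, e, g}  (via L e)
FIRST(H) = {λ, g}  (via D e d)
FOLLOW(S) includes $ since S is the start symbol.
FOLLOW(S): S appears on no right-hand side. Thus FOLLOW(S) = {$}.
FOLLOW(C): in S->g C d, C is followed by d with FIRST {d}. Thus FOLLOW(C) = {d}.
FOLLOW(D): in H->D e d, D is followed by e d with FIRST {e}; in C->d D H, D is followed by H with FIRST {λ, g}; in C->d D H, the suffix after D is nullable, so FOLLOW(D) ⊇ FOLLOW(C) = {d}. Thus FOLLOW(D) = {d, e, g}.
FOLLOW(H): in D->g H H (occurrence 1), H is followed by H with FIRST {λ, g}; in D->g H H (occurrence 1), the suffix after H is nullable, so FOLLOW(H) ⊇ FOLLOW(D) = {d, e, g}; in D->g H H (occurrence 2), the suffix after H is empty, so FOLLOW(H) ⊇ FOLLOW(D) = {d, e, g}; in C->d D H, the suffix after H is empty, so FOLLOW(H) ⊇ FOLLOW(C) = {d}. Thus FOLLOW(H) = {d, e, g}.
FOLLOW(L): in S->L e, L is followed by e with FIRST {e}; in L->c L, the suffix after L is empty (adds nothing new). Thus FOLLOW(L) = {e}.

{d, e, g}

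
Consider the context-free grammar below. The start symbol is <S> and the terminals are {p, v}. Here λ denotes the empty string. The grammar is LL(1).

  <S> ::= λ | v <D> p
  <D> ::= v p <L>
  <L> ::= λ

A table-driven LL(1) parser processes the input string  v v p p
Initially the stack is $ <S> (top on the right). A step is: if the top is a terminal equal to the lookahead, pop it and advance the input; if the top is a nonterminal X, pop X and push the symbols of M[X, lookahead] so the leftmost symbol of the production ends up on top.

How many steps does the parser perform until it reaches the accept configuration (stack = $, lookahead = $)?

7

step 1: stack=$ <S>  input=v v p p $  — expand <S> ::= v <D> p
step 2: stack=$ p <D> v  input=v v p p $  — match v
step 3: stack=$ p <D>  input=v p p $  — expand <D> ::= v p <L>
step 4: stack=$ p <L> p v  input=v p p $  — match v
step 5: stack=$ p <L> p  input=p p $  — match p
step 6: stack=$ p <L>  input=p $  — expand <L> ::= λ
step 7: stack=$ p  input=p $  — match p
Accept reached after 7 steps.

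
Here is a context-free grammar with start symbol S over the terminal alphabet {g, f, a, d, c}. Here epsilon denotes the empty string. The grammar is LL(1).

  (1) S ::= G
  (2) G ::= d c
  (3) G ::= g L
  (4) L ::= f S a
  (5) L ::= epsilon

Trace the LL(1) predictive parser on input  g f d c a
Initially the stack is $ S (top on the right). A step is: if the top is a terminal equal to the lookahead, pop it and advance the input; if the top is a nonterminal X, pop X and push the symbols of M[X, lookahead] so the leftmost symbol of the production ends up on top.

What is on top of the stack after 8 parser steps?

c

     Stack    Input        Action
  1  $ S      g f d c a $  expand S ::= G
  2  $ G      g f d c a $  expand G ::= g L
  3  $ L g    g f d c a $  match g
  4  $ L      f d c a $    expand L ::= f S a
  5  $ a S f  f d c a $    match f
  6  $ a S    d c a $      expand S ::= G
  7  $ a G    d c a $      expand G ::= d c
  8  $ a c d  d c a $      match d
Stack after step 8: $ a c (top = c).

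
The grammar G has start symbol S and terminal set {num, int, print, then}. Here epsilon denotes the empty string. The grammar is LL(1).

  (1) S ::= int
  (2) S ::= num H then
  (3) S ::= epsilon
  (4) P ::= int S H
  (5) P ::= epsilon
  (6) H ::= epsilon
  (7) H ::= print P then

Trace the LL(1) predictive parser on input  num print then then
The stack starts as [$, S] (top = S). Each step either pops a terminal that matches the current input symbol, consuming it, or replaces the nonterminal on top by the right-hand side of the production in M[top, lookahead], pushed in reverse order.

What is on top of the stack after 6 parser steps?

then

step 1: stack=$ S  input=num print then then $  — expand S ::= num H then
step 2: stack=$ then H num  input=num print then then $  — match num
step 3: stack=$ then H  input=print then then $  — expand H ::= print P then
step 4: stack=$ then then P print  input=print then then $  — match print
step 5: stack=$ then then P  input=then then $  — expand P ::= epsilon
step 6: stack=$ then then  input=then then $  — match then
Stack after step 6: $ then (top = then).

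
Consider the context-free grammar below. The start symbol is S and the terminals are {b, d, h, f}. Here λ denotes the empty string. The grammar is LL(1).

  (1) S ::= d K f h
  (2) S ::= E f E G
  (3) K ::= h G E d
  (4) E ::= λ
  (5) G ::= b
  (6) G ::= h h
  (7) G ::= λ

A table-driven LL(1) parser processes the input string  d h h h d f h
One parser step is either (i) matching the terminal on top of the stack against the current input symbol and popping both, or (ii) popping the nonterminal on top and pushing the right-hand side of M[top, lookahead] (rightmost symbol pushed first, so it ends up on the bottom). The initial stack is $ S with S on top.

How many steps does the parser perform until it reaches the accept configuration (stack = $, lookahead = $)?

11

step 1: stack=$ S  input=d h h h d f h $  — expand S ::= d K f h
step 2: stack=$ h f K d  input=d h h h d f h $  — match d
step 3: stack=$ h f K  input=h h h d f h $  — expand K ::= h G E d
step 4: stack=$ h f d E G h  input=h h h d f h $  — match h
step 5: stack=$ h f d E G  input=h h d f h $  — expand G ::= h h
step 6: stack=$ h f d E h h  input=h h d f h $  — match h
step 7: stack=$ h f d E h  input=h d f h $  — match h
step 8: stack=$ h f d E  input=d f h $  — expand E ::= λ
step 9: stack=$ h f d  input=d f h $  — match d
step 10: stack=$ h f  input=f h $  — match f
step 11: stack=$ h  input=h $  — match h
Accept reached after 11 steps.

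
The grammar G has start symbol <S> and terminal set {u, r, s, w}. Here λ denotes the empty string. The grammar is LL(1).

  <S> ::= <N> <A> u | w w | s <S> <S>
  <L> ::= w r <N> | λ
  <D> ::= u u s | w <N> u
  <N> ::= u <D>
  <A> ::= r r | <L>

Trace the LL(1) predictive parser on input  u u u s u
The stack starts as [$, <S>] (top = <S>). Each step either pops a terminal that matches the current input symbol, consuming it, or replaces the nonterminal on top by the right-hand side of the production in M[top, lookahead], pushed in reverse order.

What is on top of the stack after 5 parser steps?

u

     Stack          Input        Action
  1  $ <S>          u u u s u $  expand <S> ::= <N> <A> u
  2  $ u <A> <N>    u u u s u $  expand <N> ::= u <D>
  3  $ u <A> <D> u  u u u s u $  match u
  4  $ u <A> <D>    u u s u $    expand <D> ::= u u s
  5  $ u <A> s u u  u u s u $    match u
Stack after step 5: $ u <A> s u (top = u).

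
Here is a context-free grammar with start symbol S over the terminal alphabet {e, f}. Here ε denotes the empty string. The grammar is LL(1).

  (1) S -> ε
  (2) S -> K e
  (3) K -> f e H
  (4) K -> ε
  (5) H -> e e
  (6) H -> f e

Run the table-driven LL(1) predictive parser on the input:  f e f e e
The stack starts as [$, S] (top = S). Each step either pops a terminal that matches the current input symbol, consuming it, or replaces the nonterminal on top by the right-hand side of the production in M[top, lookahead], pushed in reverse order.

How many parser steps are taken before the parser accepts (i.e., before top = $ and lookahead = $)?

8

step 1: stack=$ S  input=f e f e e $  — expand S -> K e
step 2: stack=$ e K  input=f e f e e $  — expand K -> f e H
step 3: stack=$ e H e f  input=f e f e e $  — match f
step 4: stack=$ e H e  input=e f e e $  — match e
step 5: stack=$ e H  input=f e e $  — expand H -> f e
step 6: stack=$ e e f  input=f e e $  — match f
step 7: stack=$ e e  input=e e $  — match e
step 8: stack=$ e  input=e $  — match e
Accept reached after 8 steps.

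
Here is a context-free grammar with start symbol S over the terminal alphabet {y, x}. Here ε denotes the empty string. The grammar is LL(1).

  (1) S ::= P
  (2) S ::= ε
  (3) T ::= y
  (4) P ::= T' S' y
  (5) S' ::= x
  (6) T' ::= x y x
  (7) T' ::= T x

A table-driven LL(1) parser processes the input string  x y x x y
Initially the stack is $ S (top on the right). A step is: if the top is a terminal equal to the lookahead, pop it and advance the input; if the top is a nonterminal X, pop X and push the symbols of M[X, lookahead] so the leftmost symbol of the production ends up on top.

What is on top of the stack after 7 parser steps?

x

     Stack         Input        Action
  1  $ S           x y x x y $  expand S ::= P
  2  $ P           x y x x y $  expand P ::= T' S' y
  3  $ y S' T'     x y x x y $  expand T' ::= x y x
  4  $ y S' x y x  x y x x y $  match x
  5  $ y S' x y    y x x y $    match y
  6  $ y S' x      x x y $      match x
  7  $ y S'        x y $        expand S' ::= x
Stack after step 7: $ y x (top = x).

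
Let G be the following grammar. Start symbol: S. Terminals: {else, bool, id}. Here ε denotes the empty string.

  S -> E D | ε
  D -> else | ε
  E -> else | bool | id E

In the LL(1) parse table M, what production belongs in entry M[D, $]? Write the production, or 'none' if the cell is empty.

D -> ε

FIRST(D): from D->else we get {else}; from D->ε we get {ε}. So FIRST(D) = {ε, else}.
FIRST(E): from E->else we get {else}; from E->bool we get {bool}; from E->id E we get {id}. So FIRST(E) = {bool, else, id}.
FIRST(S): from S->E D we get {bool, else, id}; from S->ε we get {ε}. So FIRST(S) = {ε, bool, else, id}.
FOLLOW(S) includes $ since S is the start symbol.
FOLLOW(S): S appears on no right-hand side. Thus FOLLOW(S) = {$}.
FOLLOW(D): in S->E D, the suffix after D is empty, so FOLLOW(D) ⊇ FOLLOW(S) = {$}. Thus FOLLOW(D) = {$}.
For D -> else: FIRST(else) = {else}, so it goes in M[D, t] for t ∈ {else}.
For D -> ε: FIRST(ε) = {ε}, so it goes in M[D, t] for t ∈ {}; since ε ∈ FIRST, also for every t ∈ FOLLOW(D) = {$}.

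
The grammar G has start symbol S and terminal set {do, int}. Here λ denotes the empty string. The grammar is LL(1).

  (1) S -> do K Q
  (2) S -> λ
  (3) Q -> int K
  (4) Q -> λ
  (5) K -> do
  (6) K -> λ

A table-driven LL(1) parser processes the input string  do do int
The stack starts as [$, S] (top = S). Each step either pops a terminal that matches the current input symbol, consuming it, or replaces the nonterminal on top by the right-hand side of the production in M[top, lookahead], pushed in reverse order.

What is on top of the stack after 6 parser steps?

K

     Stack     Input        Action
  1  $ S       do do int $  expand S -> do K Q
  2  $ Q K do  do do int $  match do
  3  $ Q K     do int $     expand K -> do
  4  $ Q do    do int $     match do
  5  $ Q       int $        expand Q -> int K
  6  $ K int   int $        match int
Stack after step 6: $ K (top = K).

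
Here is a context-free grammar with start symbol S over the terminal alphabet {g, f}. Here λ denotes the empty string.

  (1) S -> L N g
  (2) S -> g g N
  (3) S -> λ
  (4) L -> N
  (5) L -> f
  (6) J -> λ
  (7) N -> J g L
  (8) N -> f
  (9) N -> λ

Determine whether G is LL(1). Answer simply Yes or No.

FIRST(S) = {λ, f, g}
FIRST(L) = {λ, f, g}
FIRST(J) = {λ}
FIRST(N) = {λ, f, g}
FOLLOW(S) = {$}
FOLLOW(L) = {$, f, g}
FOLLOW(J) = {g}
FOLLOW(N) = {$, f, g}
Cell M[L, f] receives both L -> N and L -> f — the grammar is not LL(1).

No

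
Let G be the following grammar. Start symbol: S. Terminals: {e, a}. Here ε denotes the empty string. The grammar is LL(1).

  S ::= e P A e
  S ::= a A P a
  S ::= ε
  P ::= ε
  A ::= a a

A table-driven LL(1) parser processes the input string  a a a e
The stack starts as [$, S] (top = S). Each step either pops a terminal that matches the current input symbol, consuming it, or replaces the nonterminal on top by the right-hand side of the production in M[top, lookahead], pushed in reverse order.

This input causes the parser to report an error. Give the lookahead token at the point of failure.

e

     Stack      Input      Action
  1  $ S        a a a e $  expand S ::= a A P a
  2  $ a P A a  a a a e $  match a
  3  $ a P A    a a e $    expand A ::= a a
  4  $ a P a a  a a e $    match a
  5  $ a P a    a e $      match a
  6  $ a P      e $        error: M[P, e] is empty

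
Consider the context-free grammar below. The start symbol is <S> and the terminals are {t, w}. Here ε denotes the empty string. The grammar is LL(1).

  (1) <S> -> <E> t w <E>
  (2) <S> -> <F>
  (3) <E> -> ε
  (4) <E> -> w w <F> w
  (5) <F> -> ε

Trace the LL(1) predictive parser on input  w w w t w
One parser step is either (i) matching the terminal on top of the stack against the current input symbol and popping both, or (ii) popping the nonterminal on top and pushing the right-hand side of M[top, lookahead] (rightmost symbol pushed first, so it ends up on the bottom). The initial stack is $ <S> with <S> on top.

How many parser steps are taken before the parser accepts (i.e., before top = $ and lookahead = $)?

     Stack                Input        Action
  1  $ <S>                w w w t w $  expand <S> -> <E> t w <E>
  2  $ <E> w t <E>        w w w t w $  expand <E> -> w w <F> w
  3  $ <E> w t w <F> w w  w w w t w $  match w
  4  $ <E> w t w <F> w    w w t w $    match w
  5  $ <E> w t w <F>      w t w $      expand <F> -> ε
  6  $ <E> w t w          w t w $      match w
  7  $ <E> w t            t w $        match t
  8  $ <E> w              w $          match w
  9  $ <E>                $            expand <E> -> ε
Accept reached after 9 steps.

9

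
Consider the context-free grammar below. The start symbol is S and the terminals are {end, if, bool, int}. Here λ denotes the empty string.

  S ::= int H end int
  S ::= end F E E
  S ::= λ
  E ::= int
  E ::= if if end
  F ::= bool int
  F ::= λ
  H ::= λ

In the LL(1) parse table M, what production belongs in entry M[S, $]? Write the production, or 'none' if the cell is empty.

S ::= λ

FIRST(S): from S::=int H end int we get {int}; from S::=end F E E we get {end}; from S::=λ we get {λ}. So FIRST(S) = {λ, end, int}.
FIRST(E): from E::=int we get {int}; from E::=if if end we get {if}. So FIRST(E) = {if, int}.
FIRST(F): from F::=bool int we get {bool}; from F::=λ we get {λ}. So FIRST(F) = {λ, bool}.
FIRST(H): from H::=λ we get {λ}. So FIRST(H) = {λ}.
FOLLOW(S) includes $ since S is the start symbol.
FOLLOW(S): S appears on no right-hand side. Thus FOLLOW(S) = {$}.
For S ::= int H end int: FIRST(int H end int) = {int}, so it goes in M[S, t] for t ∈ {int}.
For S ::= end F E E: FIRST(end F E E) = {end}, so it goes in M[S, t] for t ∈ {end}.
For S ::= λ: FIRST(λ) = {λ}, so it goes in M[S, t] for t ∈ {}; since λ ∈ FIRST, also for every t ∈ FOLLOW(S) = {$}.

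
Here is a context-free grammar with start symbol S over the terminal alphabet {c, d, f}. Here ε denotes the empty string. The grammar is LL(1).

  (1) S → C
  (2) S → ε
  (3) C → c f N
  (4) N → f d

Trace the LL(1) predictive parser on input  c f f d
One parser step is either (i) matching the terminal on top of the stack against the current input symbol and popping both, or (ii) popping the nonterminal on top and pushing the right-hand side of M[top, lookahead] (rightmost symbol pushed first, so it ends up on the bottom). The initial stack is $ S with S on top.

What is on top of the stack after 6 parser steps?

d

     Stack    Input      Action
  1  $ S      c f f d $  expand S → C
  2  $ C      c f f d $  expand C → c f N
  3  $ N f c  c f f d $  match c
  4  $ N f    f f d $    match f
  5  $ N      f d $      expand N → f d
  6  $ d f    f d $      match f
Stack after step 6: $ d (top = d).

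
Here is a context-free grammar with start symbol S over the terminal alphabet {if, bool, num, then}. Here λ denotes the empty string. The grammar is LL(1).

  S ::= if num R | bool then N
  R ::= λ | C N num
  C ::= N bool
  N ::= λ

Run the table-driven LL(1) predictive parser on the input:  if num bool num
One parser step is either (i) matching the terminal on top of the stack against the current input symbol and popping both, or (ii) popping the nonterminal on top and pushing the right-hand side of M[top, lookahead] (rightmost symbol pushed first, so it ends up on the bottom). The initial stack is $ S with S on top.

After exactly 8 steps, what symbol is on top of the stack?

step 1: stack=$ S  input=if num bool num $  — expand S ::= if num R
step 2: stack=$ R num if  input=if num bool num $  — match if
step 3: stack=$ R num  input=num bool num $  — match num
step 4: stack=$ R  input=bool num $  — expand R ::= C N num
step 5: stack=$ num N C  input=bool num $  — expand C ::= N bool
step 6: stack=$ num N bool N  input=bool num $  — expand N ::= λ
step 7: stack=$ num N bool  input=bool num $  — match bool
step 8: stack=$ num N  input=num $  — expand N ::= λ
Stack after step 8: $ num (top = num).

num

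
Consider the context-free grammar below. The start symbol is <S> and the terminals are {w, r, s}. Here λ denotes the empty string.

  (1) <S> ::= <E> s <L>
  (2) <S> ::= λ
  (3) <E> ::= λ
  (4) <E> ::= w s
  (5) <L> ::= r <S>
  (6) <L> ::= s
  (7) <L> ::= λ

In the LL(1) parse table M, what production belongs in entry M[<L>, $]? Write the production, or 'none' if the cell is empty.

FIRST(<E>) = {λ, w}
FIRST(<L>) = {λ, r, s}
FIRST(<S>) = {λ, s, w}  (via <E> s <L>)
FOLLOW(<S>) includes $ since <S> is the start symbol.
FOLLOW(<S>): in <L>::=r <S>, the suffix after <S> is empty, so FOLLOW(<S>) ⊇ FOLLOW(<L>) = {$}. Thus FOLLOW(<S>) = {$}.
FOLLOW(<L>): in <S>::=<E> s <L>, the suffix after <L> is empty, so FOLLOW(<L>) ⊇ FOLLOW(<S>) = {$}. Thus FOLLOW(<L>) = {$}.
For <L> ::= r <S>: FIRST(r <S>) = {r}, so it goes in M[<L>, t] for t ∈ {r}.
For <L> ::= s: FIRST(s) = {s}, so it goes in M[<L>, t] for t ∈ {s}.
For <L> ::= λ: FIRST(λ) = {λ}, so it goes in M[<L>, t] for t ∈ {}; since λ ∈ FIRST, also for every t ∈ FOLLOW(<L>) = {$}.

<L> ::= λ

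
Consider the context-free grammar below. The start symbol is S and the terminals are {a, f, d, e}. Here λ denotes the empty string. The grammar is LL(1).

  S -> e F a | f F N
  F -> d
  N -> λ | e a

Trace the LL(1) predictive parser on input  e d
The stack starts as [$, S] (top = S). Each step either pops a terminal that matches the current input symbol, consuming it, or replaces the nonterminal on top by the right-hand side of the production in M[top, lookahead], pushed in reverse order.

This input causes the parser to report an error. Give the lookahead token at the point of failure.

$

     Stack    Input  Action
  1  $ S      e d $  expand S -> e F a
  2  $ a F e  e d $  match e
  3  $ a F    d $    expand F -> d
  4  $ a d    d $    match d
  5  $ a      $      error: top is terminal a but lookahead is $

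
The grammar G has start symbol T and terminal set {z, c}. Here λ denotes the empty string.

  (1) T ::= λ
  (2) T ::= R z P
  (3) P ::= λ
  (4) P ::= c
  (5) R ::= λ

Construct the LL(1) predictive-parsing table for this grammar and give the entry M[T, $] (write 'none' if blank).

FIRST(P) = {λ, c}
FIRST(R) = {λ}
FIRST(T) = {λ, z}  (via R z P)
FOLLOW(T) includes $ since T is the start symbol.
FOLLOW(T): T appears on no right-hand side. Thus FOLLOW(T) = {$}.
For T ::= λ: FIRST(λ) = {λ}, so it goes in M[T, t] for t ∈ {}; since λ ∈ FIRST, also for every t ∈ FOLLOW(T) = {$}.
For T ::= R z P: FIRST(R z P) = {z}, so it goes in M[T, t] for t ∈ {z}.

T ::= λ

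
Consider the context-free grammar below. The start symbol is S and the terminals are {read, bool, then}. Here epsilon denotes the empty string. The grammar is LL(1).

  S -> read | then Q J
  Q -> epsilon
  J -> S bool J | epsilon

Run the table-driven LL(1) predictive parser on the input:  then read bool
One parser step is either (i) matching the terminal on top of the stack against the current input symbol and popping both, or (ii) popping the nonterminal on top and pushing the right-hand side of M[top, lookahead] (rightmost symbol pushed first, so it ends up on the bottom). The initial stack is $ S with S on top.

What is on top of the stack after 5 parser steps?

read

     Stack       Input             Action
  1  $ S         then read bool $  expand S -> then Q J
  2  $ J Q then  then read bool $  match then
  3  $ J Q       read bool $       expand Q -> epsilon
  4  $ J         read bool $       expand J -> S bool J
  5  $ J bool S  read bool $       expand S -> read
Stack after step 5: $ J bool read (top = read).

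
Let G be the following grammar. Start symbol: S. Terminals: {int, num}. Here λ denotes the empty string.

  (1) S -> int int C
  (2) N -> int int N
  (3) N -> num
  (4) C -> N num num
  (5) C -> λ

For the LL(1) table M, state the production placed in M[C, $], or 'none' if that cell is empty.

C -> λ

FIRST(S) = {int}
FIRST(N) = {int, num}
FIRST(C) = {λ, int, num}  (via N num num)
FOLLOW(S) includes $ since S is the start symbol.
FOLLOW(S): S appears on no right-hand side. Thus FOLLOW(S) = {$}.
FOLLOW(C): in S->int int C, the suffix after C is empty, so FOLLOW(C) ⊇ FOLLOW(S) = {$}. Thus FOLLOW(C) = {$}.
For C -> N num num: FIRST(N num num) = {int, num}, so it goes in M[C, t] for t ∈ {int, num}.
For C -> λ: FIRST(λ) = {λ}, so it goes in M[C, t] for t ∈ {}; since λ ∈ FIRST, also for every t ∈ FOLLOW(C) = {$}.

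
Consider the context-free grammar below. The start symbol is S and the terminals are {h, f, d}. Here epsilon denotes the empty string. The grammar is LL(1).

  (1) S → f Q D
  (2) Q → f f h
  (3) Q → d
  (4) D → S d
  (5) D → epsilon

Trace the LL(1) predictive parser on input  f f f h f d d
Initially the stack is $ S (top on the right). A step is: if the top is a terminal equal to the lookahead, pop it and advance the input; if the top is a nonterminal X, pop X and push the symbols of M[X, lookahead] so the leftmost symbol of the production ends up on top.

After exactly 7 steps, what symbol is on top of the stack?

S

     Stack      Input            Action
  1  $ S        f f f h f d d $  expand S → f Q D
  2  $ D Q f    f f f h f d d $  match f
  3  $ D Q      f f h f d d $    expand Q → f f h
  4  $ D h f f  f f h f d d $    match f
  5  $ D h f    f h f d d $      match f
  6  $ D h      h f d d $        match h
  7  $ D        f d d $          expand D → S d
Stack after step 7: $ d S (top = S).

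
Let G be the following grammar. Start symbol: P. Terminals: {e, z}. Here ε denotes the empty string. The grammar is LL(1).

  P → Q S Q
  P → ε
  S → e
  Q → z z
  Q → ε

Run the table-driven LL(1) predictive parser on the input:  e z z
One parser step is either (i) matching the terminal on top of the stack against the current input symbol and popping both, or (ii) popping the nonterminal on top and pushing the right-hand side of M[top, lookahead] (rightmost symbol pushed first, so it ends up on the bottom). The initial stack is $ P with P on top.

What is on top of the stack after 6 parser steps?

step 1: stack=$ P  input=e z z $  — expand P → Q S Q
step 2: stack=$ Q S Q  input=e z z $  — expand Q → ε
step 3: stack=$ Q S  input=e z z $  — expand S → e
step 4: stack=$ Q e  input=e z z $  — match e
step 5: stack=$ Q  input=z z $  — expand Q → z z
step 6: stack=$ z z  input=z z $  — match z
Stack after step 6: $ z (top = z).

z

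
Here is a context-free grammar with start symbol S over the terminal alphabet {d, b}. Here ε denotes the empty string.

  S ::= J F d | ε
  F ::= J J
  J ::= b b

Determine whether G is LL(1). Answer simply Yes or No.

Yes

FIRST(S) = {ε, b}
FIRST(F) = {b}
FIRST(J) = {b}
FOLLOW(S) = {$}
FOLLOW(F) = {d}
FOLLOW(J) = {b, d}
Each cell of M receives at most one production.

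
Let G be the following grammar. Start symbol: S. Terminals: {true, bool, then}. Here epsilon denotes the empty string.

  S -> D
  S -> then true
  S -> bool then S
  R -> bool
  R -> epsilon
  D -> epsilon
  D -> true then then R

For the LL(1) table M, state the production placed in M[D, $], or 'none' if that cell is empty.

D -> epsilon

FIRST(R): from R->bool we get {bool}; from R->epsilon we get {epsilon}. So FIRST(R) = {epsilon, bool}.
FIRST(D): from D->epsilon we get {epsilon}; from D->true then then R we get {true}. So FIRST(D) = {epsilon, true}.
FIRST(S): from S->D we get {epsilon, true}; from S->then true we get {then}; from S->bool then S we get {bool}. So FIRST(S) = {epsilon, bool, then, true}.
FOLLOW(S) includes $ since S is the start symbol.
FOLLOW(S): in S->bool then S, the suffix after S is empty (adds nothing new). Thus FOLLOW(S) = {$}.
FOLLOW(D): in S->D, the suffix after D is empty, so FOLLOW(D) ⊇ FOLLOW(S) = {$}. Thus FOLLOW(D) = {$}.
For D -> epsilon: FIRST(epsilon) = {epsilon}, so it goes in M[D, t] for t ∈ {}; since epsilon ∈ FIRST, also for every t ∈ FOLLOW(D) = {$}.
For D -> true then then R: FIRST(true then then R) = {true}, so it goes in M[D, t] for t ∈ {true}.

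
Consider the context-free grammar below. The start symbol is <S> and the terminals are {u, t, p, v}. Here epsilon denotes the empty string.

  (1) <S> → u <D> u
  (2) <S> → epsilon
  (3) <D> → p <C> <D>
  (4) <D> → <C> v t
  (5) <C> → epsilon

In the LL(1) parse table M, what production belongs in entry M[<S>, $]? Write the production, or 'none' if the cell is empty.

<S> → epsilon

FIRST(<S>): from <S>→u <D> u we get {u}; from <S>→epsilon we get {epsilon}. So FIRST(<S>) = {epsilon, u}.
FIRST(<C>): from <C>→epsilon we get {epsilon}. So FIRST(<C>) = {epsilon}.
FIRST(<D>): from <D>→p <C> <D> we get {p}; from <D>→<C> v t we get {v}. So FIRST(<D>) = {p, v}.
FOLLOW(<S>) includes $ since <S> is the start symbol.
FOLLOW(<S>): <S> appears on no right-hand side. Thus FOLLOW(<S>) = {$}.
For <S> → u <D> u: FIRST(u <D> u) = {u}, so it goes in M[<S>, t] for t ∈ {u}.
For <S> → epsilon: FIRST(epsilon) = {epsilon}, so it goes in M[<S>, t] for t ∈ {}; since epsilon ∈ FIRST, also for every t ∈ FOLLOW(<S>) = {$}.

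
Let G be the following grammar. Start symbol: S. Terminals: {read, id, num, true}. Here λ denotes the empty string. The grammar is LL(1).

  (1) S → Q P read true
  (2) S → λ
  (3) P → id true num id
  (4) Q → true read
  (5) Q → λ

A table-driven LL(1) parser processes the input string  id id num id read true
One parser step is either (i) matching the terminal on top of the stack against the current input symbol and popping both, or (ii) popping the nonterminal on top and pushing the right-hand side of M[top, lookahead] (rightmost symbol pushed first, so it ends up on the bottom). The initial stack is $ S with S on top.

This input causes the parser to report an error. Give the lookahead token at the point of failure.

step 1: stack=$ S  input=id id num id read true $  — expand S → Q P read true
step 2: stack=$ true read P Q  input=id id num id read true $  — expand Q → λ
step 3: stack=$ true read P  input=id id num id read true $  — expand P → id true num id
step 4: stack=$ true read id num true id  input=id id num id read true $  — match id
step 5: stack=$ true read id num true  input=id num id read true $  — error: top is terminal true but lookahead is id

id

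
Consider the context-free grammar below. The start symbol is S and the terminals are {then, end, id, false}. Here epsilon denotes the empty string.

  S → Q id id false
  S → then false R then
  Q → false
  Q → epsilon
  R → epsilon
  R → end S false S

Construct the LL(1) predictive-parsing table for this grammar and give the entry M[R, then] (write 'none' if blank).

R → epsilon

FIRST(Q) = {epsilon, false}
FIRST(R) = {epsilon, end}
FIRST(S) = {false, id, then}  (via Q id id false)
FOLLOW(S) includes $ since S is the start symbol.
FOLLOW(R): in S→then false R then, R is followed by then with FIRST {then}. Thus FOLLOW(R) = {then}.
For R → epsilon: FIRST(epsilon) = {epsilon}, so it goes in M[R, t] for t ∈ {}; since epsilon ∈ FIRST, also for every t ∈ FOLLOW(R) = {then}.
For R → end S false S: FIRST(end S false S) = {end}, so it goes in M[R, t] for t ∈ {end}.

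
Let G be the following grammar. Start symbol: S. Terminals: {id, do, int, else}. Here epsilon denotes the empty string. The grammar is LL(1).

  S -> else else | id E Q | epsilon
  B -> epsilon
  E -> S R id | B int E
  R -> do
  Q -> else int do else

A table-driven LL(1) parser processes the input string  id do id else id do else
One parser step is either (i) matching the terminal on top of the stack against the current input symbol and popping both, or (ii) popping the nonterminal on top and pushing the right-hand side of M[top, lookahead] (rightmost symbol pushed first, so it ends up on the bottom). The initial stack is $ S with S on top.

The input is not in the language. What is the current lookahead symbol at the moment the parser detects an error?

id

      Stack               Input                       Action
   1  $ S                 id do id else id do else $  expand S -> id E Q
   2  $ Q E id            id do id else id do else $  match id
   3  $ Q E               do id else id do else $     expand E -> S R id
   4  $ Q id R S          do id else id do else $     expand S -> epsilon
   5  $ Q id R            do id else id do else $     expand R -> do
   6  $ Q id do           do id else id do else $     match do
   7  $ Q id              id else id do else $        match id
   8  $ Q                 else id do else $           expand Q -> else int do else
   9  $ else do int else  else id do else $           match else
  10  $ else do int       id do else $                error: top is terminal int but lookahead is id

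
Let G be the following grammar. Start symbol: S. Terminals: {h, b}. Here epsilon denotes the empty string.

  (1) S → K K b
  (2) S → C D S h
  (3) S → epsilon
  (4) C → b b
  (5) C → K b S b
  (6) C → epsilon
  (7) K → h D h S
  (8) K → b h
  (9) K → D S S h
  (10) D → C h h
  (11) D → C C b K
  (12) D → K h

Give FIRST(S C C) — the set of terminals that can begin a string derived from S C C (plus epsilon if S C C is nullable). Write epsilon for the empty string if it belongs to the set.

{epsilon, b, h}

FIRST(S) = {epsilon, b, h}  (via K K b, C D S h)
FIRST(C) = {epsilon, b, h}  (via K b S b)
FIRST(K) = {b, h}  (via D S S h)
FIRST(D) = {b, h}  (via C h h, C C b K, K h)
FIRST(S C C): take FIRST of each symbol in turn, carrying on past any symbol whose FIRST contains epsilon; result {epsilon, b, h}.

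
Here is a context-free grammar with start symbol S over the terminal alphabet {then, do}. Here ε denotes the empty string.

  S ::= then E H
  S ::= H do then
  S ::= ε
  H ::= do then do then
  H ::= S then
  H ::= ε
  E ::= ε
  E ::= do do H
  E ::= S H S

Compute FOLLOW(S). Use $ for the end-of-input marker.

FIRST(S): from S::=then E H we get {then}; from S::=H do then we get {do, then}; from S::=ε we get {ε}. So FIRST(S) = {ε, do, then}.
FIRST(H): from H::=do then do then we get {do}; from H::=S then we get {do, then}; from H::=ε we get {ε}. So FIRST(H) = {ε, do, then}.
FIRST(E): from E::=ε we get {ε}; from E::=do do H we get {do}; from E::=S H S we get {ε, do, then}. So FIRST(E) = {ε, do, then}.
FOLLOW(S) includes $ since S is the start symbol.
FOLLOW(S): in H::=S then, S is followed by then with FIRST {then}; in E::=S H S (occurrence 1), S is followed by H S with FIRST {ε, do, then}; in E::=S H S (occurrence 1), the suffix after S is nullable, so FOLLOW(S) ⊇ FOLLOW(E) = {$, do, then}; in E::=S H S (occurrence 2), the suffix after S is empty, so FOLLOW(S) ⊇ FOLLOW(E) = {$, do, then}. Thus FOLLOW(S) = {$, do, then}.
FOLLOW(E): in S::=then E H, E is followed by H with FIRST {ε, do, then}; in S::=then E H, the suffix after E is nullable, so FOLLOW(E) ⊇ FOLLOW(S) = {$, do, then}. Thus FOLLOW(E) = {$, do, then}.
FOLLOW(H): in S::=then E H, the suffix after H is empty, so FOLLOW(H) ⊇ FOLLOW(S) = {$, do, then}; in S::=H do then, H is followed by do then with FIRST {do}; in E::=do do H, the suffix after H is empty, so FOLLOW(H) ⊇ FOLLOW(E) = {$, do, then}; in E::=S H S, H is followed by S with FIRST {ε, do, then}; in E::=S H S, the suffix after H is nullable, so FOLLOW(H) ⊇ FOLLOW(E) = {$, do, then}. Thus FOLLOW(H) = {$, do, then}.

{$, do, then}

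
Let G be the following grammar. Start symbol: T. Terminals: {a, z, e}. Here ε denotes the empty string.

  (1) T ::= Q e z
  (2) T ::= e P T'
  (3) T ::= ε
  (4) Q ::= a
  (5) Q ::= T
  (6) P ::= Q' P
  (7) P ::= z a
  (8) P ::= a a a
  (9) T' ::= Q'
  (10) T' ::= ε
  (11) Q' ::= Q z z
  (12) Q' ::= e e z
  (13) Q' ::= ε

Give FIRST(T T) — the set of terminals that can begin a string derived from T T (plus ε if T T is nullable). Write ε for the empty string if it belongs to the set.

{ε, a, e}

FIRST(T) = {ε, a, e}  (via Q e z)
FIRST(Q) = {ε, a, e}  (via T)
FIRST(Q') = {ε, a, e, z}  (via Q z z)
FIRST(P) = {a, e, z}  (via Q' P)
FIRST(T') = {ε, a, e, z}  (via Q')
FIRST(T T): take FIRST of each symbol in turn, carrying on past any symbol whose FIRST contains ε; result {ε, a, e}.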